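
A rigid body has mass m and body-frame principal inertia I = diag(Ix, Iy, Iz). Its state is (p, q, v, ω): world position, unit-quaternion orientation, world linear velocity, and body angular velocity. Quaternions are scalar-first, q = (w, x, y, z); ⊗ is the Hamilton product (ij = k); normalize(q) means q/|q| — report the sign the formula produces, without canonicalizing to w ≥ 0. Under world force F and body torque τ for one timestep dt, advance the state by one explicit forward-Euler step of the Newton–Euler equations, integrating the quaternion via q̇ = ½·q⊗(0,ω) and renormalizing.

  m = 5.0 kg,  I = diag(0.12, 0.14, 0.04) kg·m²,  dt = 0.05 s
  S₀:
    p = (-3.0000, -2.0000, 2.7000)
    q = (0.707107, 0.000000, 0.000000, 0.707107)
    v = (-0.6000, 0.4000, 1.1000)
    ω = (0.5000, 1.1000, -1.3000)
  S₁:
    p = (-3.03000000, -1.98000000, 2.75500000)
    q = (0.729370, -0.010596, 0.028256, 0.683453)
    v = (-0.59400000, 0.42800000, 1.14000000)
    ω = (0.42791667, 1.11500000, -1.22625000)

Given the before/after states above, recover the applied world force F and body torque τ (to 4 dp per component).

F = (0.6000, 2.8000, 4.0000)
τ = (-0.0300, -0.0100, 0.0700)

ω₁ − ω₀ = (-0.07208333, 0.01500000, 0.07375000)
gyro term ω₀×Iω₀ = (0.1430, -0.0520, 0.0110)
τ = I·(Δω/dt) + ω₀×(Iω₀) = (-0.0300, -0.0100, 0.0700)
Δv = v₁−v₀ = (0.00600000, 0.02800000, 0.04000000)
m·(v₁−v₀)/dt = (0.6000, 2.8000, 4.0000)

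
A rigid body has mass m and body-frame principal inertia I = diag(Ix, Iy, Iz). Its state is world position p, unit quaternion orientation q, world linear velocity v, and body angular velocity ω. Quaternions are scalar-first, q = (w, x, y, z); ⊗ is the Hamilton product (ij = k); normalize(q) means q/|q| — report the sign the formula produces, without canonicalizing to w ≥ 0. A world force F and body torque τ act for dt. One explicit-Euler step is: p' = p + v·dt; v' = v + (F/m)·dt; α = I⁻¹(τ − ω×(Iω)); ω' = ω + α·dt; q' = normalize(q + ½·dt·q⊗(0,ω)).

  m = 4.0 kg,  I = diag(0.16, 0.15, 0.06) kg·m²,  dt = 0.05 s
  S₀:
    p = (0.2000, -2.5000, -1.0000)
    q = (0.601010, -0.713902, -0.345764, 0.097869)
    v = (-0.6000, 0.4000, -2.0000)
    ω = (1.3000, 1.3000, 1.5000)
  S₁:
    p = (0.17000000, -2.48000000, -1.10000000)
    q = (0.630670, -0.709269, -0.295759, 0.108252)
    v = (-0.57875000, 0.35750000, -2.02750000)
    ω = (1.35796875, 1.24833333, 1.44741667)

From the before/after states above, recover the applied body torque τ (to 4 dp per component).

τ = (0.0100, 0.0400, -0.0800)

Δω = ω₁−ω₀ = (0.05796875, -0.05166667, -0.05258333)
τ = I·(Δω/dt) + ω₀×(Iω₀) = (0.0100, 0.0400, -0.0800)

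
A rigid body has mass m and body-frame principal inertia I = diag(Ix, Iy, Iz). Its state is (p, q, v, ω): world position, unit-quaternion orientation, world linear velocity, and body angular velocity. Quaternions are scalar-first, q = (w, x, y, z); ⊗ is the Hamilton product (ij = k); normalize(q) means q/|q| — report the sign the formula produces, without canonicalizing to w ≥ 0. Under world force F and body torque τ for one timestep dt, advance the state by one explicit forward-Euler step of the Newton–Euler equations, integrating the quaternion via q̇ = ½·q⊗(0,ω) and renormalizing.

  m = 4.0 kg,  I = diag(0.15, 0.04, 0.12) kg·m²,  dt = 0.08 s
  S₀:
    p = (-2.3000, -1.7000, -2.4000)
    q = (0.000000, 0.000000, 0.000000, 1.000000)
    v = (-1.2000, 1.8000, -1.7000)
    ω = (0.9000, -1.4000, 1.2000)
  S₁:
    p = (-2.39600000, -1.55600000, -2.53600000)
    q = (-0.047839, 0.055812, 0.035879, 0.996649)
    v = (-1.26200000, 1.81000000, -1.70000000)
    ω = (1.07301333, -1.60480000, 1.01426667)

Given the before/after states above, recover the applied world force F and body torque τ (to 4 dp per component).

v₁ − v₀ = (-0.06200000, 0.01000000, 0.00000000)
F = m·Δv/dt = (-3.1000, 0.5000, 0.0000)
Δω = ω₁−ω₀ = (0.17301333, -0.20480000, -0.18573333)
precession coupling = (-0.1344, 0.0324, 0.1386)
τ = I·(Δω/dt) + ω₀×(Iω₀) = (0.1900, -0.0700, -0.1400)

F = (-3.1000, 0.5000, 0.0000)
τ = (0.1900, -0.0700, -0.1400)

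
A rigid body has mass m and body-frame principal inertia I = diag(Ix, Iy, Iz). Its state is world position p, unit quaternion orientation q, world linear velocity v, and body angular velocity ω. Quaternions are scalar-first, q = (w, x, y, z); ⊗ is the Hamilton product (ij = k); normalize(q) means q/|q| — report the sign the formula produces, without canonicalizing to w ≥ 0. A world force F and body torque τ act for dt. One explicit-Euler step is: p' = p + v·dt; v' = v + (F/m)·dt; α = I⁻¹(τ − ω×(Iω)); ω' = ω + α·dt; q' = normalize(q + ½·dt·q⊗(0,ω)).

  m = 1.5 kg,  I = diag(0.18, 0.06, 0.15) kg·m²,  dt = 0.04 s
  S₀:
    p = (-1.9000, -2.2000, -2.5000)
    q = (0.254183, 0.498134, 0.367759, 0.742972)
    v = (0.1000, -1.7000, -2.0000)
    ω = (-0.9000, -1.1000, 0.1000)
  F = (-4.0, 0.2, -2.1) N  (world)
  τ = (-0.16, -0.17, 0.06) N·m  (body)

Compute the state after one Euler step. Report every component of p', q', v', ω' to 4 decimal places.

angular accel α = (-0.8339, -2.7883, 1.1920)
ω' = ω + α·dt = (-0.9334, -1.2115, 0.1477)
Hamilton product q⊗(0,ω) = (0.7785583, 0.6252804, -0.9980895, -0.1915460)
q' = normalize(q + ½dt·q⊗(0,ω)) = (0.2696, 0.5104, 0.3477, 0.7388)
p' = p + v·dt = (-1.8960, -2.2680, -2.5800)
v + (F/m)dt = (-0.0067, -1.6947, -2.0560)

p' = (-1.8960, -2.2680, -2.5800)
q' = (0.2696, 0.5104, 0.3477, 0.7388)
v' = (-0.0067, -1.6947, -2.0560)
ω' = (-0.9334, -1.2115, 0.1477)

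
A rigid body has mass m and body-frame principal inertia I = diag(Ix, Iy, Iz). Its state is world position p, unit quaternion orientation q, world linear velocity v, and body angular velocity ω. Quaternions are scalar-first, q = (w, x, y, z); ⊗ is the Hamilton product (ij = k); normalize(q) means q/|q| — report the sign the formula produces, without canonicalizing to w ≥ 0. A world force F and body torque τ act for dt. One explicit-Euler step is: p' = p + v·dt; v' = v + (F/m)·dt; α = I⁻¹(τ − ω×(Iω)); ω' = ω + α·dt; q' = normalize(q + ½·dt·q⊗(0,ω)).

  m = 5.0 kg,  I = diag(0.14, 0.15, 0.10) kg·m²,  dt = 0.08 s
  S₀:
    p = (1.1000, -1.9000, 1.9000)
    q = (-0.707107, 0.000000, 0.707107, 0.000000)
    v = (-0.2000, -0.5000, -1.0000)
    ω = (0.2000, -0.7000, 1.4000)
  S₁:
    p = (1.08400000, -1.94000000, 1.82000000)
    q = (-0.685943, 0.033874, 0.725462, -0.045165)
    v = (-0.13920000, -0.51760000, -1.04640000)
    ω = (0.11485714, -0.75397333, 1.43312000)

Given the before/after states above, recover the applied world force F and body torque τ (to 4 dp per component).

F = (3.8000, -1.1000, -2.9000)
τ = (-0.1000, -0.0900, 0.0400)

velocity change Δv = (0.06080000, -0.01760000, -0.04640000)
F = m·Δv/dt = (3.8000, -1.1000, -2.9000)
Δω = ω₁−ω₀ = (-0.08514286, -0.05397333, 0.03312000)
precession coupling = (0.0490, 0.0112, -0.0014)
I·α + gyro = (-0.1000, -0.0900, 0.0400)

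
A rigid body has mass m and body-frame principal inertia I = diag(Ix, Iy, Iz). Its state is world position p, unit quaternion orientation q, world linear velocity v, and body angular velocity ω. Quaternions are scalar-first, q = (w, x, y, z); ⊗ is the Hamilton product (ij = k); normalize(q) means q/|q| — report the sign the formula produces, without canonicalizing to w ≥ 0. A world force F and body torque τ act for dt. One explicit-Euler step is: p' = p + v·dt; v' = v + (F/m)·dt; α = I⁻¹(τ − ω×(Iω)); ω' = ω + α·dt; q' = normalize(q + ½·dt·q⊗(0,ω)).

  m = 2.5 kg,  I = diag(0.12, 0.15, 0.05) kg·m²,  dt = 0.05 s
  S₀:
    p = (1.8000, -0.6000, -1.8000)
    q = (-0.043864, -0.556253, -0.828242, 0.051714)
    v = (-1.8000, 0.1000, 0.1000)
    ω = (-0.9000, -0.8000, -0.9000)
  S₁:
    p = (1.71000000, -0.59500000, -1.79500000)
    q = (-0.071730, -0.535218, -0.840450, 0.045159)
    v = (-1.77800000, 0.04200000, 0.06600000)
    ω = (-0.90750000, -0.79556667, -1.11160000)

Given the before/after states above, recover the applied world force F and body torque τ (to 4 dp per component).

v₁ − v₀ = (0.02200000, -0.05800000, -0.03400000)
applied force F = (1.1000, -2.9000, -1.7000)
Δω = ω₁−ω₀ = (-0.00750000, 0.00443333, -0.21160000)
I·α + gyro = (-0.0900, 0.0700, -0.1900)

F = (1.1000, -2.9000, -1.7000)
τ = (-0.0900, 0.0700, -0.1900)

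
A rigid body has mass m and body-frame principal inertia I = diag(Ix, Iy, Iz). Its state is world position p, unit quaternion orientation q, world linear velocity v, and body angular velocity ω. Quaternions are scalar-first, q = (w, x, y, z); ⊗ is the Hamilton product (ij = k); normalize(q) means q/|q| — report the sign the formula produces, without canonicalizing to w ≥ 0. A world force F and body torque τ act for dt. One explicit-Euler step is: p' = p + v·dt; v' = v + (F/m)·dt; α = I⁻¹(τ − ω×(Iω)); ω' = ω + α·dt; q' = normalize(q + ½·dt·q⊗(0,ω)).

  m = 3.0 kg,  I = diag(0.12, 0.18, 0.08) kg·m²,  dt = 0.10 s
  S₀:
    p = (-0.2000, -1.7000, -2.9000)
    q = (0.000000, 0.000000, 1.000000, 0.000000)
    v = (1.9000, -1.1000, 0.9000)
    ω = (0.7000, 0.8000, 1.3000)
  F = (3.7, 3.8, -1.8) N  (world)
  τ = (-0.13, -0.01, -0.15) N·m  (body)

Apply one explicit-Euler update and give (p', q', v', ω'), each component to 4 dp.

p' = (-0.0100, -1.8100, -2.8100)
q' = (-0.0399, 0.0648, 0.9965, -0.0349)
v' = (2.0233, -0.9733, 0.8400)
ω' = (0.6783, 0.7742, 1.0705)

p' = p + v·dt = (-0.0100, -1.8100, -2.8100)
v' = v + a·dt = (2.0233, -0.9733, 0.8400)
ω×(Iω) gyroscopic = (-0.1040, 0.0364, 0.0336)
(τ − ω×Iω)/I = (-0.2167, -0.2578, -2.2950)
new body rate ω' = (0.6783, 0.7742, 1.0705)
q⊗(0,ω) = (-0.8000000, 1.3000000, 0.0000000, -0.7000000)
q + ½dt·q⊗(0,ω), renormalized = (-0.0399, 0.0648, 0.9965, -0.0349)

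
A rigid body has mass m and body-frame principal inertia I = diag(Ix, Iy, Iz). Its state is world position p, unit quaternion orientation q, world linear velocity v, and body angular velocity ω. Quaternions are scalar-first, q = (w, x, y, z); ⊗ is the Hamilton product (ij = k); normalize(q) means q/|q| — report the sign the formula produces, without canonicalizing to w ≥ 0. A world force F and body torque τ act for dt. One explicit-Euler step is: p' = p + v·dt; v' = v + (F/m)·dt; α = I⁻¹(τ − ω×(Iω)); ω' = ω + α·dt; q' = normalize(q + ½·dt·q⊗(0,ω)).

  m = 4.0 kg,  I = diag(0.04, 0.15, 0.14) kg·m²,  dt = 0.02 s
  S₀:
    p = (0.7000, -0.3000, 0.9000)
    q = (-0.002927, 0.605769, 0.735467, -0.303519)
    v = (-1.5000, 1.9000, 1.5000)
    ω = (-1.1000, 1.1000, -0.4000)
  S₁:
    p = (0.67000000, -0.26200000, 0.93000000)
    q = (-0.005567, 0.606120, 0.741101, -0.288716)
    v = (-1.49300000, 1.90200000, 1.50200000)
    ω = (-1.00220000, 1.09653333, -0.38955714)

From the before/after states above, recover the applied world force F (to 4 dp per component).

Δv = v₁−v₀ = (0.00700000, 0.00200000, 0.00200000)
F = m·Δv/dt = (1.4000, 0.4000, 0.4000)

F = (1.4000, 0.4000, 0.4000)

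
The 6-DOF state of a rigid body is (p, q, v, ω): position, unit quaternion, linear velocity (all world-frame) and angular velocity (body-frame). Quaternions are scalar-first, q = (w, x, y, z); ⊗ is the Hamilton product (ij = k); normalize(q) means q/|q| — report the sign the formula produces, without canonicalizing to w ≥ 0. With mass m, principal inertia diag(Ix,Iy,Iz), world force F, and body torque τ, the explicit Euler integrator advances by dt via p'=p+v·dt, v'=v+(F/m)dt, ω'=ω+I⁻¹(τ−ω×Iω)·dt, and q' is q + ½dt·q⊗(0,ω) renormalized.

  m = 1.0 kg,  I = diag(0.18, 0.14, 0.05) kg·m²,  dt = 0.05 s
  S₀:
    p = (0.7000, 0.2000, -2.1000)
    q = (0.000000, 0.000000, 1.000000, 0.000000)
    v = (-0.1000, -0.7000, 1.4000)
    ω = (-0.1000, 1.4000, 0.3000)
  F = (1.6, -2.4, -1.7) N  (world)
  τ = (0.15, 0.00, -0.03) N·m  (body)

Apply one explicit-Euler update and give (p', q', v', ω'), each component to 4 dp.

p' = (0.6950, 0.1650, -2.0300)
q' = (-0.0350, 0.0075, 0.9994, 0.0025)
v' = (-0.0200, -0.8200, 1.3150)
ω' = (-0.0478, 1.4014, 0.2644)

(τ − ω×Iω)/I = (1.0433, 0.0279, -0.7120)
ω + α·dt = (-0.0478, 1.4014, 0.2644)
Hamilton product q⊗(0,ω) = (-1.4000000, 0.3000000, 0.0000000, 0.1000000)
q + ½dt·q⊗(0,ω), renormalized = (-0.0350, 0.0075, 0.9994, 0.0025)
a = F/m = (1.6000, -2.4000, -1.7000)
p + v·dt = (0.6950, 0.1650, -2.0300)
v' = v + a·dt = (-0.0200, -0.8200, 1.3150)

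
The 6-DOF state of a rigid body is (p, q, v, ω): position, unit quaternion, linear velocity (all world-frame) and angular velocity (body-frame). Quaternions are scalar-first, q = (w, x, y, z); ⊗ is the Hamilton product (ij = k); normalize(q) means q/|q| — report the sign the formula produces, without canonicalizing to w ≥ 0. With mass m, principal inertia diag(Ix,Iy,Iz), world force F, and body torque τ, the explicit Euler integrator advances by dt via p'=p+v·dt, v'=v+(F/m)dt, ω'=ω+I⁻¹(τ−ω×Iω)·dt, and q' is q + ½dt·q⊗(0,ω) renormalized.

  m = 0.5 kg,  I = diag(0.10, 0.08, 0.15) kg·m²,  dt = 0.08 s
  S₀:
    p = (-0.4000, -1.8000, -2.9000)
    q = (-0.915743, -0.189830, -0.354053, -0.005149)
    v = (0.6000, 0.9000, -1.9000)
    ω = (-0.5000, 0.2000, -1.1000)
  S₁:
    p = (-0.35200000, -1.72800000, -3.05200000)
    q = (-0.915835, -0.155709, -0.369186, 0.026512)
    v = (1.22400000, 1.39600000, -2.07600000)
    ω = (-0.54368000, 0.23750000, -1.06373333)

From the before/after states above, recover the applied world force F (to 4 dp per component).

F = (3.9000, 3.1000, -1.1000)

v₁ − v₀ = (0.62400000, 0.49600000, -0.17600000)
m·(v₁−v₀)/dt = (3.9000, 3.1000, -1.1000)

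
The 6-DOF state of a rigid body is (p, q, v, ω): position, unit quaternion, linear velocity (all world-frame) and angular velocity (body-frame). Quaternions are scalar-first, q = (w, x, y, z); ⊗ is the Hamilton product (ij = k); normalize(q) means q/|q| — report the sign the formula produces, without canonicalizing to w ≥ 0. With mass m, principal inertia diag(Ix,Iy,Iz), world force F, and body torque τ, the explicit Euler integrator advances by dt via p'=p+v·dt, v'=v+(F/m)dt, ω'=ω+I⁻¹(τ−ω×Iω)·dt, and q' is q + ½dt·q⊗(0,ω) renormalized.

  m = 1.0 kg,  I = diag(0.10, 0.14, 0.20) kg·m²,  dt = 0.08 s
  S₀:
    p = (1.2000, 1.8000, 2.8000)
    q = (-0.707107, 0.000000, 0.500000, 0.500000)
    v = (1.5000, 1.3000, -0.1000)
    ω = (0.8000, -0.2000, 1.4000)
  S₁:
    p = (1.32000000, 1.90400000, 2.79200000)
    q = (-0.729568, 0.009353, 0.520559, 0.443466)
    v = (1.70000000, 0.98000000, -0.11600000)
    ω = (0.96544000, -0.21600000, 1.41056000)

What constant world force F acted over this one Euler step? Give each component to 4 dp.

F = (2.5000, -4.0000, -0.2000)

Δv = v₁−v₀ = (0.20000000, -0.32000000, -0.01600000)
applied force F = (2.5000, -4.0000, -0.2000)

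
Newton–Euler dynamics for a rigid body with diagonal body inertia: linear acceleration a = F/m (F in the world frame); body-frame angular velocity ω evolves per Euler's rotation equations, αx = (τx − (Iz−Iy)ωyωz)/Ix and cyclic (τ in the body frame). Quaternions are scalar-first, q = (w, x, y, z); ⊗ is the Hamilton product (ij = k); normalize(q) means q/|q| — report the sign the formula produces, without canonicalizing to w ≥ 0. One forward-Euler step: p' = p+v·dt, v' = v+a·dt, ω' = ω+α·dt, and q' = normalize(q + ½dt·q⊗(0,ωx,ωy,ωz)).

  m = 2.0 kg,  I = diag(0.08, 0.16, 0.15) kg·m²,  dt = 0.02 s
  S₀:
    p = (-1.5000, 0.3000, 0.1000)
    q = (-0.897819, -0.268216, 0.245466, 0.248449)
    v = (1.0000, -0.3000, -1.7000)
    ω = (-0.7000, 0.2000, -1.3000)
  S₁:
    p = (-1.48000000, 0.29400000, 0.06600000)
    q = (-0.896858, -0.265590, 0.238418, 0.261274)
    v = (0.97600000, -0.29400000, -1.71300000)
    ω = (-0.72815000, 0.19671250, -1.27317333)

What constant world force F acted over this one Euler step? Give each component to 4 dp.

F = (-2.4000, 0.6000, -1.3000)

v₁ − v₀ = (-0.02400000, 0.00600000, -0.01300000)
applied force F = (-2.4000, 0.6000, -1.3000)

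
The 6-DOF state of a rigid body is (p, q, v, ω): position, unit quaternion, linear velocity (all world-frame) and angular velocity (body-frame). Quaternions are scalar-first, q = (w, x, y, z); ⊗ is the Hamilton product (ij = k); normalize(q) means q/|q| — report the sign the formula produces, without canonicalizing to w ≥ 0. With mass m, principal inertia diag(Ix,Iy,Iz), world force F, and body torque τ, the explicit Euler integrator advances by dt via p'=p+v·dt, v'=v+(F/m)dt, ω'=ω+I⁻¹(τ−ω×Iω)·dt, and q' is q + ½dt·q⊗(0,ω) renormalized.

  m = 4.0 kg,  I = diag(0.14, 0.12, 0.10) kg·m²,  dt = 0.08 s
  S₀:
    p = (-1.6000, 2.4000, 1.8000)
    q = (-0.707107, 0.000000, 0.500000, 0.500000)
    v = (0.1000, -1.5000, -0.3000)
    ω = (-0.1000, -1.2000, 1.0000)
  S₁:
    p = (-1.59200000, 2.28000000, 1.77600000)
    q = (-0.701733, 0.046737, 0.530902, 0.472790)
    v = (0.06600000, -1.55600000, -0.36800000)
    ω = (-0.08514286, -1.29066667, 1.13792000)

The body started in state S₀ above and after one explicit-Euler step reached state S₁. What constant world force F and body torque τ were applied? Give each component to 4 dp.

F = (-1.7000, -2.8000, -3.4000)
τ = (0.0500, -0.1400, 0.1700)

Δv = v₁−v₀ = (-0.03400000, -0.05600000, -0.06800000)
F = m·Δv/dt = (-1.7000, -2.8000, -3.4000)
Δω = ω₁−ω₀ = (0.01485714, -0.09066667, 0.13792000)
τ = I·(Δω/dt) + ω₀×(Iω₀) = (0.0500, -0.1400, 0.1700)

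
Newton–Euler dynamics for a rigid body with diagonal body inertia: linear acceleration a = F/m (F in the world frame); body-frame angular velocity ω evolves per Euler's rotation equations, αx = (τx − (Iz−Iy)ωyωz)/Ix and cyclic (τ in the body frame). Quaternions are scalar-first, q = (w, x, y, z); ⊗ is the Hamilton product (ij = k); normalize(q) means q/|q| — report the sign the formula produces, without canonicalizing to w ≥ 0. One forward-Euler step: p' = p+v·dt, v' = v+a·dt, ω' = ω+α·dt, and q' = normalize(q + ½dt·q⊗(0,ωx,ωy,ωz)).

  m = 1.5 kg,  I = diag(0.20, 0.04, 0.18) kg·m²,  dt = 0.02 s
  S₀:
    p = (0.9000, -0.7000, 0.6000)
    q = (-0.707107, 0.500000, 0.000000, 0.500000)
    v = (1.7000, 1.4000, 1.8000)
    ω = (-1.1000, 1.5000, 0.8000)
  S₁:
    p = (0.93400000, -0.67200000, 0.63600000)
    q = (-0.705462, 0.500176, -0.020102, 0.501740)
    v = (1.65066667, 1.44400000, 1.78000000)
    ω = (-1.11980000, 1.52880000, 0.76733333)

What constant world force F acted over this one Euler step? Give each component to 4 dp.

Δv = v₁−v₀ = (-0.04933333, 0.04400000, -0.02000000)
applied force F = (-3.7000, 3.3000, -1.5000)

F = (-3.7000, 3.3000, -1.5000)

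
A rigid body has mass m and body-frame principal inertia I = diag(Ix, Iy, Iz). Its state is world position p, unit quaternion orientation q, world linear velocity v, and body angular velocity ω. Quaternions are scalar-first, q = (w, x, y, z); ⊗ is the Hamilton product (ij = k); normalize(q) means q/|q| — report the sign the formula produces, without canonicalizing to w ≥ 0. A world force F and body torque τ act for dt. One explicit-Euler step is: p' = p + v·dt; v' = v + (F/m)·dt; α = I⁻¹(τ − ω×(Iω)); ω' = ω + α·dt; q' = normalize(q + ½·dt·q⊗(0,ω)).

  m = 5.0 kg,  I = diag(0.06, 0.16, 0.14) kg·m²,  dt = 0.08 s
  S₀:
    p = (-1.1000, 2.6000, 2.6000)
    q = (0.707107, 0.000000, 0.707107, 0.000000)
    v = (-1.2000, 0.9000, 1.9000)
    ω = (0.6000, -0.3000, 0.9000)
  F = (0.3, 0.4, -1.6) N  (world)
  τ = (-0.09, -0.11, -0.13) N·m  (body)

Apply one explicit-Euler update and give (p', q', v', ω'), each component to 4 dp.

p' = (-1.1960, 2.6720, 2.7520)
q' = (0.7149, 0.0424, 0.6979, 0.0085)
v' = (-1.1952, 0.9064, 1.8744)
ω' = (0.4728, -0.3334, 0.8360)

linear accel F/m = (0.0600, 0.0800, -0.3200)
new position p' = (-1.1960, 2.6720, 2.7520)
v' = v + a·dt = (-1.1952, 0.9064, 1.8744)
ω×(Iω) gyroscopic = (0.0054, -0.0432, -0.0180)
α = I⁻¹(τ − ω×Iω) = (-1.5900, -0.4175, -0.8000)
new body rate ω' = (0.4728, -0.3334, 0.8360)
2q̇ = q⊗(0,ω) = (0.2121321, 1.0606605, -0.2121321, 0.2121321)
q' = normalize(q + ½dt·q⊗(0,ω)) = (0.7149, 0.0424, 0.6979, 0.0085)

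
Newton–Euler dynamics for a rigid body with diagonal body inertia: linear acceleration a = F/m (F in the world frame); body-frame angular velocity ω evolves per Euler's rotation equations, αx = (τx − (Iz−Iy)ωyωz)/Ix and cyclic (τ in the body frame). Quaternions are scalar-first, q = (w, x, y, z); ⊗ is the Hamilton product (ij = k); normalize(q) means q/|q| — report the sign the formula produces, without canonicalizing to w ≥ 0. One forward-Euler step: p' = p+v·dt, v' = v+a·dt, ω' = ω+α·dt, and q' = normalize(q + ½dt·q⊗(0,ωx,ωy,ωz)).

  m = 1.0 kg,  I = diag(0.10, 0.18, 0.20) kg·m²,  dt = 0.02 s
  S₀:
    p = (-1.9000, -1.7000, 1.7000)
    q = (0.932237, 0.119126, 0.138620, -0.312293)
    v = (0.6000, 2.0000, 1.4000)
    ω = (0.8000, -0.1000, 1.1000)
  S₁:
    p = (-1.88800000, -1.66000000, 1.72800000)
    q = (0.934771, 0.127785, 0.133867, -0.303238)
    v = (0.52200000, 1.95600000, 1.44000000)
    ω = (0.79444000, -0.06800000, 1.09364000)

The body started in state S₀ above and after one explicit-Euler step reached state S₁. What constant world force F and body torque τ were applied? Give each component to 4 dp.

F = (-3.9000, -2.2000, 2.0000)
τ = (-0.0300, 0.2000, -0.0700)

Δv = v₁−v₀ = (-0.07800000, -0.04400000, 0.04000000)
applied force F = (-3.9000, -2.2000, 2.0000)
ω₁ − ω₀ = (-0.00556000, 0.03200000, -0.00636000)
ω₀×(Iω₀) = (-0.0022, -0.0880, -0.0064)
τ = I·(Δω/dt) + ω₀×(Iω₀) = (-0.0300, 0.2000, -0.0700)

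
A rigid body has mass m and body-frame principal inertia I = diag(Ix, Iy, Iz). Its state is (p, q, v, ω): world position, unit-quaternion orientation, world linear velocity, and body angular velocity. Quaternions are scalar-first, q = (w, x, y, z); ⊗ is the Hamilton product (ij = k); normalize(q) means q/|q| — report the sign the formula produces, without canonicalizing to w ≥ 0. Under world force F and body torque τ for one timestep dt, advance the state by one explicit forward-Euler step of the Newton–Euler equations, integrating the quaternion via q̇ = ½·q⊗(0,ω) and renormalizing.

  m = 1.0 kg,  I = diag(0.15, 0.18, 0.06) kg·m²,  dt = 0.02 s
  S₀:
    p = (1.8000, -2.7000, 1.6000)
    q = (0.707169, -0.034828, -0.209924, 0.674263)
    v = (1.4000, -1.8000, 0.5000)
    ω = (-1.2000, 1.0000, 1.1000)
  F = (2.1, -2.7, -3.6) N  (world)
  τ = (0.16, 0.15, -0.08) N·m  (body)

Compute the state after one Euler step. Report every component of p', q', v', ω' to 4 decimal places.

a = F/m = (2.1000, -2.7000, -3.6000)
p' = p + v·dt = (1.8280, -2.7360, 1.6100)
new velocity v' = (1.4420, -1.8540, 0.4280)
gyro term ω×Iω = (-0.1320, -0.1188, -0.0360)
angular accel α = (1.9467, 1.4933, -0.7333)
ω + α·dt = (-1.1611, 1.0299, 1.0853)
Hamilton product q⊗(0,ω) = (-0.5735589, -1.7537822, -0.0636358, 0.4911491)
q' = normalize(q + ½dt·q⊗(0,ω)) = (0.7013, -0.0524, -0.2105, 0.6791)

p' = (1.8280, -2.7360, 1.6100)
q' = (0.7013, -0.0524, -0.2105, 0.6791)
v' = (1.4420, -1.8540, 0.4280)
ω' = (-1.1611, 1.0299, 1.0853)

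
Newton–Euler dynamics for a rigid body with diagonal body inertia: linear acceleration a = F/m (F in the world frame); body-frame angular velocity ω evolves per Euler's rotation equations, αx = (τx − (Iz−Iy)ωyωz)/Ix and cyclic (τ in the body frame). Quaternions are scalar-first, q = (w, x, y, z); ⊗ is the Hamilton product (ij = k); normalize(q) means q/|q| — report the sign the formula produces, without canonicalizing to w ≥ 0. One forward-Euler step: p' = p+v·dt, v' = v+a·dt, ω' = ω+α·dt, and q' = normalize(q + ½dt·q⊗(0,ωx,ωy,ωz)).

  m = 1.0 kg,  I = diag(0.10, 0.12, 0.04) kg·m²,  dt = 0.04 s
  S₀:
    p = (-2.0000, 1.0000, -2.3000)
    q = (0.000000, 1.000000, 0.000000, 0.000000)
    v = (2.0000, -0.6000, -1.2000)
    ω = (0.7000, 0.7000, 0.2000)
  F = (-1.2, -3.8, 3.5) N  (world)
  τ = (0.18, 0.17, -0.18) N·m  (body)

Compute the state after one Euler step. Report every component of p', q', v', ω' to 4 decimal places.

new position p' = (-1.9200, 0.9760, -2.3480)
v + (F/m)dt = (1.9520, -0.7520, -1.0600)
(τ − ω×Iω)/I = (1.9120, 1.3467, -4.7450)
new body rate ω' = (0.7765, 0.7539, 0.0102)
q⊗(0,ω) = (-0.7000000, 0.0000000, -0.2000000, 0.7000000)
q + ½dt·q⊗(0,ω), renormalized = (-0.0140, 0.9998, -0.0040, 0.0140)

p' = (-1.9200, 0.9760, -2.3480)
q' = (-0.0140, 0.9998, -0.0040, 0.0140)
v' = (1.9520, -0.7520, -1.0600)
ω' = (0.7765, 0.7539, 0.0102)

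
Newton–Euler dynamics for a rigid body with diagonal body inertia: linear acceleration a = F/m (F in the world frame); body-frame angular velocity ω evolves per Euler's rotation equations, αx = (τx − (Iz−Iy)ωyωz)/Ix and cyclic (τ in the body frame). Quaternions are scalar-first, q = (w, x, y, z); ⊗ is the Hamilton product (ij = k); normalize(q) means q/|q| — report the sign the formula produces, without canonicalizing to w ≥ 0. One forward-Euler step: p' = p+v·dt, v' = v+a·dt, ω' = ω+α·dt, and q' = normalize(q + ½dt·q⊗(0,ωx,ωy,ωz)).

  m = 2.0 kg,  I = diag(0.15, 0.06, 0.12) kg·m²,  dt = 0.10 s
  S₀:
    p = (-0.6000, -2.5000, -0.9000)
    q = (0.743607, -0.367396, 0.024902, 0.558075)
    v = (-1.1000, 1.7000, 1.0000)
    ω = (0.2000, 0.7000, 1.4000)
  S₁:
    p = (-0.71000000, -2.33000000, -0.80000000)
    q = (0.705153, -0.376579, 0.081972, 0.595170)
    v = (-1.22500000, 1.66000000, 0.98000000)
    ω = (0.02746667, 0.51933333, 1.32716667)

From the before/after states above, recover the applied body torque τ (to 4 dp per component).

τ = (-0.2000, -0.1000, -0.1000)

ω₁ − ω₀ = (-0.17253333, -0.18066667, -0.07283333)
precession coupling = (0.0588, 0.0084, -0.0126)
applied torque τ = (-0.2000, -0.1000, -0.1000)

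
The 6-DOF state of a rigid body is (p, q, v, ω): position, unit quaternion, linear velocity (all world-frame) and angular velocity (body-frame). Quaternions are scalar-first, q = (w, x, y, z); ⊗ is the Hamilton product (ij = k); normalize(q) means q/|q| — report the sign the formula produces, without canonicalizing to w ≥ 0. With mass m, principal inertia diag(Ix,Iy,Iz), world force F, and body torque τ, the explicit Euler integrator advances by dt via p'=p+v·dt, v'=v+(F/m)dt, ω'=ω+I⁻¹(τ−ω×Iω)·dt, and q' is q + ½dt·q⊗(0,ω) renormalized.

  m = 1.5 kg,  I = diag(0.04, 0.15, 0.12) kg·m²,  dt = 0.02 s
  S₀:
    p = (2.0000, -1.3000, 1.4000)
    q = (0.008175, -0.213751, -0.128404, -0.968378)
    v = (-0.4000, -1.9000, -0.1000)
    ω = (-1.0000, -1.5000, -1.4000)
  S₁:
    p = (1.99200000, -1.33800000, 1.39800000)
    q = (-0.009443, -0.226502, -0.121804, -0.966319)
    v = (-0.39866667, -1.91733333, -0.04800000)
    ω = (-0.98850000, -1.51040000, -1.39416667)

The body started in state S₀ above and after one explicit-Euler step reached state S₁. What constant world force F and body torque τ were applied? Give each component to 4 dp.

v₁ − v₀ = (0.00133333, -0.01733333, 0.05200000)
F = m·Δv/dt = (0.1000, -1.3000, 3.9000)
ω₁ − ω₀ = (0.01150000, -0.01040000, 0.00583333)
I·α + gyro = (-0.0400, -0.1900, 0.2000)

F = (0.1000, -1.3000, 3.9000)
τ = (-0.0400, -0.1900, 0.2000)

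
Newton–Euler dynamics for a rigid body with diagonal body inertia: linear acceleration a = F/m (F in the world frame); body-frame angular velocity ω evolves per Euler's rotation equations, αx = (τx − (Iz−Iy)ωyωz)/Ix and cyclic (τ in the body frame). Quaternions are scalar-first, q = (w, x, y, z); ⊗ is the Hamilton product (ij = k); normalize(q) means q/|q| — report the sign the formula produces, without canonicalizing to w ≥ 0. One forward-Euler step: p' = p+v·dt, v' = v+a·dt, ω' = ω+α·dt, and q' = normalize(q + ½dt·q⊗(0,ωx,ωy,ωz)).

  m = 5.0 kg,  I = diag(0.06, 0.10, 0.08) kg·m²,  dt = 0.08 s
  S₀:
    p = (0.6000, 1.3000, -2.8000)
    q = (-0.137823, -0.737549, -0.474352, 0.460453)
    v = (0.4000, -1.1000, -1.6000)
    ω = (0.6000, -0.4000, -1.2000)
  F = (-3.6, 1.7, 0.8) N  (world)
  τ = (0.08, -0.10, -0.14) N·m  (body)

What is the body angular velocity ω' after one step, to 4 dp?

ω' = (0.7195, -0.4915, -1.3304)

(τ − ω×Iω)/I = (1.4933, -1.1440, -1.6300)
ω' = ω + α·dt = (0.7195, -0.4915, -1.3304)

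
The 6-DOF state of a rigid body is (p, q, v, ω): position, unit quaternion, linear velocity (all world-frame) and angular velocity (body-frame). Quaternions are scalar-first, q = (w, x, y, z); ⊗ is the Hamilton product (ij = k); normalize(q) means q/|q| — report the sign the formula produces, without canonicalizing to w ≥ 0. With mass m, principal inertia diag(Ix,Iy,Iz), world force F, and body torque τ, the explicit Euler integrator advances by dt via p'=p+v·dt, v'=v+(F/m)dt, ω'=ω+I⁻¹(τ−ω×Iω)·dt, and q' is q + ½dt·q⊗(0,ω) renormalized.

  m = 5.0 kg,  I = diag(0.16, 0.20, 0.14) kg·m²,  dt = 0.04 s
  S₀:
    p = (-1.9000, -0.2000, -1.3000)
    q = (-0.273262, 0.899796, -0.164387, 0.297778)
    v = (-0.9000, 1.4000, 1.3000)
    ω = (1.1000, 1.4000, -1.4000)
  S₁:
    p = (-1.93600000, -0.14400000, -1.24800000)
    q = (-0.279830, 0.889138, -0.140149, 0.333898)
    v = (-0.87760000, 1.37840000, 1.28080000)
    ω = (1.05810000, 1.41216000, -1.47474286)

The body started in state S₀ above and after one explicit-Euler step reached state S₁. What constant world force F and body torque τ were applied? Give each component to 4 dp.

rate change Δω = (-0.04190000, 0.01216000, -0.07474286)
τ = I·(Δω/dt) + ω₀×(Iω₀) = (-0.0500, 0.0300, -0.2000)
velocity change Δv = (0.02240000, -0.02160000, -0.01920000)
applied force F = (2.8000, -2.7000, -2.4000)

F = (2.8000, -2.7000, -2.4000)
τ = (-0.0500, 0.0300, -0.2000)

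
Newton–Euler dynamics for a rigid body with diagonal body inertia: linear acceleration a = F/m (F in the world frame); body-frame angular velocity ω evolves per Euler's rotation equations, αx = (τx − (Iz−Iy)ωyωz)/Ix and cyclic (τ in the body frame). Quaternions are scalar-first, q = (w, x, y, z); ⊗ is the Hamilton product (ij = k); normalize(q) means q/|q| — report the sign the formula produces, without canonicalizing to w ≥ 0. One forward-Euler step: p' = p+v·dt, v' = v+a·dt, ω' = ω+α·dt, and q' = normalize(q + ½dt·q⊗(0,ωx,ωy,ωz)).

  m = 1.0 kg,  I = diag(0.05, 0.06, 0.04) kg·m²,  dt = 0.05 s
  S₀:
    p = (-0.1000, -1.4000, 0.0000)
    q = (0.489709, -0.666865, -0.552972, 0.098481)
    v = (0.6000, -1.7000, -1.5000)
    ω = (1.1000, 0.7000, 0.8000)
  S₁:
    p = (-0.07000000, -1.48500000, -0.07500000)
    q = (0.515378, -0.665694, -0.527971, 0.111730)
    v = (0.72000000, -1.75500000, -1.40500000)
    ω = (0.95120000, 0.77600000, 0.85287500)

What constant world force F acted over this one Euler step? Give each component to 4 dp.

F = (2.4000, -1.1000, 1.9000)

velocity change Δv = (0.12000000, -0.05500000, 0.09500000)
applied force F = (2.4000, -1.1000, 1.9000)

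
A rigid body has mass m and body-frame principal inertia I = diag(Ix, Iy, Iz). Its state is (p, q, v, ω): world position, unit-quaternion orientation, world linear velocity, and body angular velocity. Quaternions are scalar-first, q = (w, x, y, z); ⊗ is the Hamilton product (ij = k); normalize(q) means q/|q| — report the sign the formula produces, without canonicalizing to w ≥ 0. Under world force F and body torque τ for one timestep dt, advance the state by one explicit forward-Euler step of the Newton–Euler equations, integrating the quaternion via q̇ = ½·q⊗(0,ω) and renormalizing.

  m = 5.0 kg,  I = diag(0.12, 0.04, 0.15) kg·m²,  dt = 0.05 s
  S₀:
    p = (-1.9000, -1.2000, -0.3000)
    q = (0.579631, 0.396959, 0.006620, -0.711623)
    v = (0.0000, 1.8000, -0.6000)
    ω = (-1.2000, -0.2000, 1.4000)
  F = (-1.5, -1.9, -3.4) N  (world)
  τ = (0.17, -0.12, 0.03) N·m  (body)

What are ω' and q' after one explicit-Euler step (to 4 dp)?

ω' = (-1.1163, -0.4130, 1.4164)
q' = (0.6158, 0.3758, 0.0112, -0.6924)

angular accel α = (1.6733, -4.2600, 0.3280)
ω' = ω + α·dt = (-1.1163, -0.4130, 1.4164)
2q̇ = q⊗(0,ω) = (1.4739470, -0.8286138, 0.1822788, 0.7400356)
q + ½dt·q⊗(0,ω), renormalized = (0.6158, 0.3758, 0.0112, -0.6924)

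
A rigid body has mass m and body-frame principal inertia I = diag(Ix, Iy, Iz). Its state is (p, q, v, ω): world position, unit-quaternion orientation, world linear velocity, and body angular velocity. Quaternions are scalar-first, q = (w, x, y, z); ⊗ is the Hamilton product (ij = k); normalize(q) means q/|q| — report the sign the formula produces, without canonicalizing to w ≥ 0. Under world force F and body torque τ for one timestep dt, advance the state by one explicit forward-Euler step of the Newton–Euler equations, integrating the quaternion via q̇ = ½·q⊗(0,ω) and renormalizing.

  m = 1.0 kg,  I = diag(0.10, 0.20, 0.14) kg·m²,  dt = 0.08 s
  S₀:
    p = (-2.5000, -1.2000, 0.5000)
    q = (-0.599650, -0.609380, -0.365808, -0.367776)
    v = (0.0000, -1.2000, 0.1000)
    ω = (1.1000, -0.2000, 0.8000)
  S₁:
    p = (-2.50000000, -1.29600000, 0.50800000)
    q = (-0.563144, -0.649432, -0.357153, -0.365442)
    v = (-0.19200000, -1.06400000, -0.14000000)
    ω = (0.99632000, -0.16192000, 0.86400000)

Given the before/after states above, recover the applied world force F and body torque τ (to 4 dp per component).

F = (-2.4000, 1.7000, -3.0000)
τ = (-0.1200, 0.0600, 0.0900)

Δω = ω₁−ω₀ = (-0.10368000, 0.03808000, 0.06400000)
ω₀×(Iω₀) = (0.0096, -0.0352, -0.0220)
applied torque τ = (-0.1200, 0.0600, 0.0900)
v₁ − v₀ = (-0.19200000, 0.13600000, -0.24000000)
F = m·Δv/dt = (-2.4000, 1.7000, -3.0000)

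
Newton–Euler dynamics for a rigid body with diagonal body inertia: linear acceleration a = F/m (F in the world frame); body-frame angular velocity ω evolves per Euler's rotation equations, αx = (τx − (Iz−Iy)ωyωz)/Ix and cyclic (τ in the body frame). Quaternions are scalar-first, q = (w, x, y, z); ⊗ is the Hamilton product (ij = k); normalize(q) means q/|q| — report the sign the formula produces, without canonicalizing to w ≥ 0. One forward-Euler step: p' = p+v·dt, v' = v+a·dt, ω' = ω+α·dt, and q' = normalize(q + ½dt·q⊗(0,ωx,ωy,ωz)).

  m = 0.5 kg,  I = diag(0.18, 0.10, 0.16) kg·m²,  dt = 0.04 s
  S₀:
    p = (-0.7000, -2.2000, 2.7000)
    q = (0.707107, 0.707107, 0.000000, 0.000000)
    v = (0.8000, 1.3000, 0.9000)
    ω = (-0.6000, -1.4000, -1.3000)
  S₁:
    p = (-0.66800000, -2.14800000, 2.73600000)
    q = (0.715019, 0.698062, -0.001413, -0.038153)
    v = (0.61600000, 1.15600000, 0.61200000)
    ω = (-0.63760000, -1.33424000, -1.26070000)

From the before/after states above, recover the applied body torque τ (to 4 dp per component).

rate change Δω = (-0.03760000, 0.06576000, 0.03930000)
precession coupling = (0.1092, 0.0156, -0.0672)
I·α + gyro = (-0.0600, 0.1800, 0.0900)

τ = (-0.0600, 0.1800, 0.0900)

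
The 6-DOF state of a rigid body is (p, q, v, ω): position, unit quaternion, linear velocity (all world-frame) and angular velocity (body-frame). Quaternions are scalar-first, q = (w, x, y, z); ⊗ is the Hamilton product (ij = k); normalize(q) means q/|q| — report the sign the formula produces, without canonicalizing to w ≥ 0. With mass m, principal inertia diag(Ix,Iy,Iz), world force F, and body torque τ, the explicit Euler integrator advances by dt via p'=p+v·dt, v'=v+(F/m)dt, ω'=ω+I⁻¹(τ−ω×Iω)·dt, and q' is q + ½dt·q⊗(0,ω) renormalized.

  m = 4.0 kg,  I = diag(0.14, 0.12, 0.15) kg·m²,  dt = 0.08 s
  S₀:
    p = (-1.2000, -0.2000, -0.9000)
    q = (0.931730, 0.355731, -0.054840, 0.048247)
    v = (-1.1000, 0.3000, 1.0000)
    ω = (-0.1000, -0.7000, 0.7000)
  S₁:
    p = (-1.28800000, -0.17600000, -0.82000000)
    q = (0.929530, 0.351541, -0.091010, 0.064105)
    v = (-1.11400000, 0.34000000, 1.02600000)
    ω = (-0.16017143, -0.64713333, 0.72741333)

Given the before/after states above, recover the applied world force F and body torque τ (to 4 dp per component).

rate change Δω = (-0.06017143, 0.05286667, 0.02741333)
precession coupling = (-0.0147, 0.0007, -0.0014)
τ = I·(Δω/dt) + ω₀×(Iω₀) = (-0.1200, 0.0800, 0.0500)
Δv = v₁−v₀ = (-0.01400000, 0.04000000, 0.02600000)
m·(v₁−v₀)/dt = (-0.7000, 2.0000, 1.3000)

F = (-0.7000, 2.0000, 1.3000)
τ = (-0.1200, 0.0800, 0.0500)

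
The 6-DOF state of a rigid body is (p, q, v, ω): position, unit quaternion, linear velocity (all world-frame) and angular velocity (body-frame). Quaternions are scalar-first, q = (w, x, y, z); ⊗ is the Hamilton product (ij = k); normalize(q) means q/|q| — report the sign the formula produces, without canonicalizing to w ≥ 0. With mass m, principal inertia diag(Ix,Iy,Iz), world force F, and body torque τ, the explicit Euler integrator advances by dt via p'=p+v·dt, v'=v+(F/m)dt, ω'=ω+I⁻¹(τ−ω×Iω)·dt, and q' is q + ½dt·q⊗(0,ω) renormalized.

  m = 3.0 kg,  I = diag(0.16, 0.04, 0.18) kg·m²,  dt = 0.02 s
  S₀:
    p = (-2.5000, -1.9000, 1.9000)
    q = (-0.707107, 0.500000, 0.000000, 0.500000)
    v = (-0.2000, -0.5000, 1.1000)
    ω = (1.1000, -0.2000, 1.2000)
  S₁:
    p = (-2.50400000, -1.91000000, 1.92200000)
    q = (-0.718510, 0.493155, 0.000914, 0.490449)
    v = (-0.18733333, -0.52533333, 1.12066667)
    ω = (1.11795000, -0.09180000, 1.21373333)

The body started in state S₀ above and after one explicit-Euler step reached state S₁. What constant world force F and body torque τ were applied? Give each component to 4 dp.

F = (1.9000, -3.8000, 3.1000)
τ = (0.1100, 0.1900, 0.1500)

Δv = v₁−v₀ = (0.01266667, -0.02533333, 0.02066667)
F = m·Δv/dt = (1.9000, -3.8000, 3.1000)
rate change Δω = (0.01795000, 0.10820000, 0.01373333)
τ = I·(Δω/dt) + ω₀×(Iω₀) = (0.1100, 0.1900, 0.1500)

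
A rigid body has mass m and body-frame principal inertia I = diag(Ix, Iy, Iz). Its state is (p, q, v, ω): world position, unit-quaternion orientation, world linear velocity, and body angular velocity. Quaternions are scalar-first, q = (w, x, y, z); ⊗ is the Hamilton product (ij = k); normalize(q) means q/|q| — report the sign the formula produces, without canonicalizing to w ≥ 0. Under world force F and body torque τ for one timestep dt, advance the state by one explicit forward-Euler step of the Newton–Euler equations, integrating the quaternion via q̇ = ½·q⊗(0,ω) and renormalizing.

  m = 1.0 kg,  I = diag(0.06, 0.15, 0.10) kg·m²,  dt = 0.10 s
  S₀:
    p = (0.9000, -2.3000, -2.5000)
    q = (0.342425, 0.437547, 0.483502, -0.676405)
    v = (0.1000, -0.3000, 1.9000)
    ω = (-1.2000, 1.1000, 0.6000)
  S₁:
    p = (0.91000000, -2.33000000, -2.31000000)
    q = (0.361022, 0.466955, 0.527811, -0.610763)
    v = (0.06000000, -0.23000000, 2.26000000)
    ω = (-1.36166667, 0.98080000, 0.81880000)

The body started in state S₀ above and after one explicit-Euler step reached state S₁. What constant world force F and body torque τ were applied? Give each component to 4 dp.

Δω = ω₁−ω₀ = (-0.16166667, -0.11920000, 0.21880000)
applied torque τ = (-0.1300, -0.1500, 0.1000)
Δv = v₁−v₀ = (-0.04000000, 0.07000000, 0.36000000)
m·(v₁−v₀)/dt = (-0.4000, 0.7000, 3.6000)

F = (-0.4000, 0.7000, 3.6000)
τ = (-0.1300, -0.1500, 0.1000)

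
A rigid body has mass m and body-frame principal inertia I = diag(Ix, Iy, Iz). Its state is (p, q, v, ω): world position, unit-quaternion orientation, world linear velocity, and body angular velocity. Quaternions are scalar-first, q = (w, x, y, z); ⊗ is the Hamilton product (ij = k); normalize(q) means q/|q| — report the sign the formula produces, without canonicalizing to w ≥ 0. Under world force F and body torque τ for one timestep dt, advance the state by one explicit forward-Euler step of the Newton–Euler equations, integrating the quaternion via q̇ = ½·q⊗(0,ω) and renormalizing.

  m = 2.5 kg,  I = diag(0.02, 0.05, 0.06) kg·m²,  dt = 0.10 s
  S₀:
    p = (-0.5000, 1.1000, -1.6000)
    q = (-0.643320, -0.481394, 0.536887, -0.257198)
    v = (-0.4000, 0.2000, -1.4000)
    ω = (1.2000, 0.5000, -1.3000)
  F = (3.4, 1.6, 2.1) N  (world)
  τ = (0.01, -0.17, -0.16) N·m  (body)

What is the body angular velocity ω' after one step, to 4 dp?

gyro term ω×Iω = (-0.0065, 0.0624, 0.0180)
α = I⁻¹(τ − ω×Iω) = (0.8250, -4.6480, -2.9667)
new body rate ω' = (1.2825, 0.0352, -1.5967)

ω' = (1.2825, 0.0352, -1.5967)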